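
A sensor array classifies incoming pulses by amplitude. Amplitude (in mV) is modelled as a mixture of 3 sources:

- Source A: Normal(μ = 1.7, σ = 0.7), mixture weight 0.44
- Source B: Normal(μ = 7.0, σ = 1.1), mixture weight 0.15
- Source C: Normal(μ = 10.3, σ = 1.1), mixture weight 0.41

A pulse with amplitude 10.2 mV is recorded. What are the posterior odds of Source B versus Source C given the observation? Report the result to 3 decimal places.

0.005

Only the two components matter; the odds are (π_i f_i(x)) / (π_j f_j(x)).
Component likelihoods at x = 10.2 mV:
  p_A = (1/(0.7·√(2π)))·exp(−(10.2−1.7)²/(2·0.7²)) = 0.569918·exp(-73.72449) = 5.46604e-33
  p_B = (1/(1.1·√(2π)))·exp(−(10.2−7.0)²/(2·1.1²)) = 0.362675·exp(-4.23140) = 0.00527038
  p_C = (1/(1.1·√(2π)))·exp(−(10.2−10.3)²/(2·1.1²)) = 0.362675·exp(-0.00413) = 0.361179
Posterior odds = (π_B·p_B) / (π_C·p_C) = (0.15·0.00527038) / (0.41·0.361179) = 0.000790556 / 0.148083 ≈ 0.005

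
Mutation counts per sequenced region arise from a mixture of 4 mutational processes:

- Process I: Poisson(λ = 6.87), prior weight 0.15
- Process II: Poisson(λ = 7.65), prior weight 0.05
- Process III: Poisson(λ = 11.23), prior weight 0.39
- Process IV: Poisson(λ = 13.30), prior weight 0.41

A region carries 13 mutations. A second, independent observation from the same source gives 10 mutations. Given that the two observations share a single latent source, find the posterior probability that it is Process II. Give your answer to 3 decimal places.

0.013

Apply Bayes' rule: the posterior for each component is proportional to its prior times its likelihood at x.
Since both observations come from the same component, the likelihood for component k is f_k(x₁)·f_k(x₂).
  p_I = [e^(−6.87)·6.87^13/13! = 0.0126635] × [0.0670195] = 0.000848702
  p_II = [e^(−7.65)·7.65^13/13! = 0.0234945] × [0.0900531] = 0.00211575
  p_III = [e^(−11.23)·11.23^13/13! = 0.0962785] × [0.116656] = 0.0112315
  p_IV = [e^(−13.30)·13.30^13/13! = 0.109566] × [0.0799166] = 0.00875611
Weight by the priors:
  w_I·p_I = 0.15 × 0.000848702 = 0.000127305
  w_II·p_II = 0.05 × 0.00211575 = 0.000105787
  w_III·p_III = 0.39 × 0.0112315 = 0.00438028
  w_IV·p_IV = 0.41 × 0.00875611 = 0.00359
Evidence: 0.000127305 + 0.000105787 + 0.00438028 + 0.00359 = 0.00820337
P(Process II | x₁, x₂) = 0.000105787 / 0.00820337 ≈ 0.013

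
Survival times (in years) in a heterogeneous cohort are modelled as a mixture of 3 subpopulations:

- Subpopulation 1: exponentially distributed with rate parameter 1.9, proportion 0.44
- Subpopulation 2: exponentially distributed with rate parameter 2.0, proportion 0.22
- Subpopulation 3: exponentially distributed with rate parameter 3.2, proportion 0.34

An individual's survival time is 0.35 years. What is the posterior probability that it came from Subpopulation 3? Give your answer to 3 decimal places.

Apply Bayes' rule: the posterior for each component is proportional to its prior times its likelihood at x.
Evaluate each component's likelihood at the observed value:
  f_1 = 0.97712
  f_2 = 0.993171
  f_3 = 1.0441
Prior × likelihood for each component:
  π_1·f_1 = 0.44 × 0.97712 = 0.429933
  π_2·f_2 = 0.22 × 0.993171 = 0.218498
  π_3·f_3 = 0.34 × 1.0441 = 0.354992
Sum: 0.429933 + 0.218498 + 0.354992 = 1.00342
Responsibility of Subpopulation 3: 0.354992 / 1.00342 ≈ 0.354

0.354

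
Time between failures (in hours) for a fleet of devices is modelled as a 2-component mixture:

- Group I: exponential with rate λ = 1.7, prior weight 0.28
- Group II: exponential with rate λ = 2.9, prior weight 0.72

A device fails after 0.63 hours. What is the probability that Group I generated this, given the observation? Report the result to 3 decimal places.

0.327

P(component k | x) = w_k·f_k(x) / marginal(x), where marginal(x) = Σ_j w_j·f_j(x).
Exponential densities:
  L_I = 1.7·e^(−1.7·0.63) = 1.7·e^(−1.0710) = 0.582532
  L_II = 2.9·e^(−2.9·0.63) = 2.9·e^(−1.8270) = 0.466597
Weight by the priors:
  w_I·L_I = 0.28 × 0.582532 = 0.163109
  w_II·L_II = 0.72 × 0.466597 = 0.33595
Normaliser: 0.163109 + 0.33595 = 0.499059
P(Group I | x) = 0.163109 / 0.499059 ≈ 0.327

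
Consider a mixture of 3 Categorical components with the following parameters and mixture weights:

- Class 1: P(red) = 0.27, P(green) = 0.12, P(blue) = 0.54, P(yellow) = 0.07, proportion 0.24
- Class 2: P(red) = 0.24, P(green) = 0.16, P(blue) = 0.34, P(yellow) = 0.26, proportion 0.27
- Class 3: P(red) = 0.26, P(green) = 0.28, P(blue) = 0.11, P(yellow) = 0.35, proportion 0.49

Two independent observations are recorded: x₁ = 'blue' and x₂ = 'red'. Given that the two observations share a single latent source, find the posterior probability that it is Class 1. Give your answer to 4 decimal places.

0.4926

Posterior ∝ prior × likelihood, so P(k | x) ∝ π_k f_k(x); normalise over all components.
Since both observations come from the same component, the likelihood for component k is f_k(x₁)·f_k(x₂).
  p_1 = [P(blue | comp) = 0.54] × [0.27] = 0.1458
  p_2 = [P(blue | comp) = 0.34] × [0.24] = 0.0816
  p_3 = [P(blue | comp) = 0.11] × [0.26] = 0.0286
Prior × likelihood for each component:
  π_1·p_1 = 0.24 × 0.1458 = 0.034992
  π_2·p_2 = 0.27 × 0.0816 = 0.022032
  π_3·p_3 = 0.49 × 0.0286 = 0.014014
Denominator: 0.034992 + 0.022032 + 0.014014 = 0.071038
So the posterior for Class 1 is 0.034992 / 0.071038 ≈ 0.4926.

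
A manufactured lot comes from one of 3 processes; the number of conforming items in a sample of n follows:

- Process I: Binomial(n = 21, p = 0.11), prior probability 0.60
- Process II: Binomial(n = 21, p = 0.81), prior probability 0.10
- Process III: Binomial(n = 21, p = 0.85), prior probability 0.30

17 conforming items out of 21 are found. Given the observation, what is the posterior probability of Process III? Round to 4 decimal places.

Apply Bayes' rule: the posterior for each component is proportional to its prior times its likelihood at x.
Component likelihoods at x = 17 conforming items out of 21:
  f_I = C(21,17)·0.11^17·0.89^4 = 5985·5.05447e-17·0.627422 = 1.89802e-13
  f_II = C(21,17)·0.81^17·0.19^4 = 5985·0.0278128·0.00130321 = 0.216932
  f_III = C(21,17)·0.85^17·0.15^4 = 5985·0.0631134·0.00050625 = 0.191228
Weight by the priors:
  P(Z=I)·f_I = 0.60 × 1.89802e-13 = 1.13881e-13
  P(Z=II)·f_II = 0.10 × 0.216932 = 0.0216932
  P(Z=III)·f_III = 0.30 × 0.191228 = 0.0573683
Normaliser: 1.13881e-13 + 0.0216932 + 0.0573683 = 0.0790615
Responsibility of Process III: 0.0573683 / 0.0790615 ≈ 0.7256

0.7256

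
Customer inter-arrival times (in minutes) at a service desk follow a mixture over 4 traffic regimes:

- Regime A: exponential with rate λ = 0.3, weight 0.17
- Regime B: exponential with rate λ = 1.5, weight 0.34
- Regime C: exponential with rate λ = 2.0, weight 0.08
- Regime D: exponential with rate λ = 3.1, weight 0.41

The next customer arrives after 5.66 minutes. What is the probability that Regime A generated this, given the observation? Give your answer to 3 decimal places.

Posterior ∝ prior × likelihood, so P(k | x) ∝ π_k f_k(x); normalise over all components.
Evaluate each component's likelihood at the observed value:
  L_A = 0.3·e^(−0.3·5.66) = 0.3·e^(−1.6980) = 0.0549148
  L_B = 1.5·e^(−1.5·5.66) = 1.5·e^(−8.4900) = 0.00030827
  L_C = 2.0·e^(−2.0·5.66) = 2.0·e^(−11.3200) = 2.42558e-05
  L_D = 3.1·e^(−3.1·5.66) = 3.1·e^(−17.5460) = 7.43414e-08
Unnormalised posteriors:
  π_A·L_A = 0.17 × 0.0549148 = 0.00933551
  π_B·L_B = 0.34 × 0.00030827 = 0.000104812
  π_C·L_C = 0.08 × 2.42558e-05 = 1.94047e-06
  π_D·L_D = 0.41 × 7.43414e-08 = 3.048e-08
Evidence: 0.00933551 + 0.000104812 + 1.94047e-06 + 3.048e-08 = 0.00944229
P(Regime A | the observation) ≈ 0.989

0.989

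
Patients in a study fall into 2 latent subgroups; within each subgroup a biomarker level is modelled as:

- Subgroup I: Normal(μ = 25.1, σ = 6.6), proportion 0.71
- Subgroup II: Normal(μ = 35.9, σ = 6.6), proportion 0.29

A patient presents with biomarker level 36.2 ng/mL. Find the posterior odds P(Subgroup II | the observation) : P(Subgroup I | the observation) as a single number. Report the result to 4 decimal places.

1.6784

Since P(k|x) ∝ π_k f_k(x), the posterior odds are π_i f_i(x) / (π_j f_j(x)).
Evaluate each component's likelihood at the observed value:
  L_I = 0.0146948
  L_II = 0.0603834
Posterior odds = (π_II·L_II) / (π_I·L_I) = (0.29·0.0603834) / (0.71·0.0146948) = 0.0175112 / 0.0104333 ≈ 1.6784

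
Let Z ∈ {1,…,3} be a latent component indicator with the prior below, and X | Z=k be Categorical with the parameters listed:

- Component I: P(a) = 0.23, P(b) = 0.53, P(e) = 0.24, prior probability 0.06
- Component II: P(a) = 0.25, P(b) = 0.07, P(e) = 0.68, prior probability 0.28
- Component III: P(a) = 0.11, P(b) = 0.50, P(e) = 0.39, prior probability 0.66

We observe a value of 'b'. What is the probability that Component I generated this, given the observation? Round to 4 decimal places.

Apply Bayes' rule: the posterior for each component is proportional to its prior times its likelihood at x.
Evaluate each component's likelihood at the observed value:
  p_I = 0.53
  p_II = 0.07
  p_III = 0.5
Weight by the priors:
  π_I·p_I = 0.06 × 0.53 = 0.0318
  π_II·p_II = 0.28 × 0.07 = 0.0196
  π_III·p_III = 0.66 × 0.5 = 0.33
Evidence: 0.0318 + 0.0196 + 0.33 = 0.3814
P(Component I | 'b') ≈ 0.0834

0.0834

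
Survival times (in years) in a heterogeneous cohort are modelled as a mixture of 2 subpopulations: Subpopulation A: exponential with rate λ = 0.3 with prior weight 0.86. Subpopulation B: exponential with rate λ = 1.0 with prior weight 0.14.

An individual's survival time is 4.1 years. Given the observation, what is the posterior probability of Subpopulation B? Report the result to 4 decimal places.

0.0298

By Bayes' theorem, P(k | x) = P(Z=k) f_k(x) / Σ_j P(Z=j) f_j(x).
Exponential densities:
  f_A = 0.3·e^(−0.3·4.1) = 0.3·e^(−1.2300) = 0.0876878
  f_B = 1.0·e^(−1.0·4.1) = 1.0·e^(−4.1000) = 0.0165727
Unnormalised posteriors:
  P(Z=A)·f_A = 0.86 × 0.0876878 = 0.0754115
  P(Z=B)·f_B = 0.14 × 0.0165727 = 0.00232017
Evidence: 0.0754115 + 0.00232017 = 0.0777317
So the posterior for Subpopulation B is 0.00232017 / 0.0777317 ≈ 0.0298.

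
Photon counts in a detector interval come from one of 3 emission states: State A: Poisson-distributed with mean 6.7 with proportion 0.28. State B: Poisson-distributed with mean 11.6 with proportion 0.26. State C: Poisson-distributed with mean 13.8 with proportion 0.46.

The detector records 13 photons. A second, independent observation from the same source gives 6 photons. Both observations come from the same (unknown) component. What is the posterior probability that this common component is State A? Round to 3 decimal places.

0.265

Posterior ∝ prior × likelihood, so P(k | x) ∝ π_k f_k(x); normalise over all components.
Since both observations come from the same component, the likelihood for component k is f_k(x₁)·f_k(x₂).
  L_A = [e^(−6.7)·6.7^13/13! = 0.0108372] × [0.154648] = 0.00167596
  L_B = [e^(−11.6)·11.6^13/13! = 0.101358] × [0.031017] = 0.00314382
  L_C = [e^(−13.8)·13.8^13/13! = 0.10737] × [0.00974267] = 0.00104607
Unnormalised posteriors:
  π_A·L_A = 0.28 × 0.00167596 = 0.000469267
  π_B·L_B = 0.26 × 0.00314382 = 0.000817392
  π_C·L_C = 0.46 × 0.00104607 = 0.000481194
Normaliser: 0.000469267 + 0.000817392 + 0.000481194 = 0.00176785
Responsibility of State A: 0.000469267 / 0.00176785 ≈ 0.265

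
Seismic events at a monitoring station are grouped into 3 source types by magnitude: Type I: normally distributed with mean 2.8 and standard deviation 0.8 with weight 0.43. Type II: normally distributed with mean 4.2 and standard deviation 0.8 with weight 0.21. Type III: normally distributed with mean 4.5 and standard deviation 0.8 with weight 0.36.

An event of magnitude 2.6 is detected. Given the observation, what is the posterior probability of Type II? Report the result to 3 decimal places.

0.061

P(component k | x) = π_k·f_k(x) / marginal(x), where marginal(x) = Σ_j π_j·f_j(x).
Evaluate each component's likelihood at the observed value:
  p_I = (1/(0.8·√(2π)))·exp(−(2.6−2.8)²/(2·0.8²)) = 0.498678·exp(-0.03125) = 0.483335
  p_II = (1/(0.8·√(2π)))·exp(−(2.6−4.2)²/(2·0.8²)) = 0.498678·exp(-2.00000) = 0.0674887
  p_III = (1/(0.8·√(2π)))·exp(−(2.6−4.5)²/(2·0.8²)) = 0.498678·exp(-2.82031) = 0.0297149
Weight by the priors:
  π_I·p_I = 0.43 × 0.483335 = 0.207834
  π_II·p_II = 0.21 × 0.0674887 = 0.0141726
  π_III·p_III = 0.36 × 0.0297149 = 0.0106974
Normaliser: 0.207834 + 0.0141726 + 0.0106974 = 0.232704
Responsibility of Type II: 0.0141726 / 0.232704 ≈ 0.061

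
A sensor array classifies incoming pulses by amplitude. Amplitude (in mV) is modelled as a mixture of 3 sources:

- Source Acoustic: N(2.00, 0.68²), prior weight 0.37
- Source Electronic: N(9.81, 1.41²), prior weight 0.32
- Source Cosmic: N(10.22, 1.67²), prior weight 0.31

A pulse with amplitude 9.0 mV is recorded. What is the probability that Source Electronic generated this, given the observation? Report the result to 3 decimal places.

P(component k | x) = π_k·f_k(x) / marginal(x), where marginal(x) = Σ_j π_j·f_j(x).
Normal densities:
  f_Acoustic = 5.72211e-24
  f_Electronic = 0.2399
  f_Cosmic = 0.182938
Weight by the priors:
  π_Acoustic·f_Acoustic = 0.37 × 5.72211e-24 = 2.11718e-24
  π_Electronic·f_Electronic = 0.32 × 0.2399 = 0.0767679
  π_Cosmic·f_Cosmic = 0.31 × 0.182938 = 0.0567109
Sum: 2.11718e-24 + 0.0767679 + 0.0567109 = 0.133479
P(Source Electronic | the observation) = 0.0767679 / 0.133479 ≈ 0.575

0.575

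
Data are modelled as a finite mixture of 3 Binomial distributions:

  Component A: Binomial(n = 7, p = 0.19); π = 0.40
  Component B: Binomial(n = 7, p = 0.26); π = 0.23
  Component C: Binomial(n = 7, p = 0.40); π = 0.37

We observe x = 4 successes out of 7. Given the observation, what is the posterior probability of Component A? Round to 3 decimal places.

0.101

By Bayes' theorem, P(k | x) = π_k f_k(x) / Σ_j π_j f_j(x).
Evaluate each component's likelihood at the observed value:
  p_A = C(7,4)·0.19^4·0.81^3 = 35·0.00130321·0.531441 = 0.0242403
  p_B = C(7,4)·0.26^4·0.74^3 = 35·0.00456976·0.405224 = 0.0648122
  p_C = C(7,4)·0.40^4·0.60^3 = 35·0.0256·0.216 = 0.193536
Multiply by the mixture weights:
  π_A·p_A = 0.40 × 0.0242403 = 0.00969611
  π_B·p_B = 0.23 × 0.0648122 = 0.0149068
  π_C·p_C = 0.37 × 0.193536 = 0.0716083
Normaliser: 0.00969611 + 0.0149068 + 0.0716083 = 0.0962112
P(Component A | data) = 0.00969611 / 0.0962112 ≈ 0.101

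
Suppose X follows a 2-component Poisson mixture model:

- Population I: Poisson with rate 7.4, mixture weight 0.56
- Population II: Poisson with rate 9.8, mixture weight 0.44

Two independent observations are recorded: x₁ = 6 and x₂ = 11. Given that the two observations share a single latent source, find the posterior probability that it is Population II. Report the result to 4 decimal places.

Posterior ∝ prior × likelihood, so P(k | x) ∝ π_k f_k(x); normalise over all components.
Since both observations come from the same component, the likelihood for component k is f_k(x₁)·f_k(x₂).
  p_I = [0.139405] × [0.0557974] = 0.00777844
  p_II = [0.0682241] × [0.111236] = 0.00758898
Multiply by the mixture weights:
  π_I·p_I = 0.56 × 0.00777844 = 0.00435593
  π_II·p_II = 0.44 × 0.00758898 = 0.00333915
Sum: 0.00435593 + 0.00333915 = 0.00769508
Responsibility of Population II: 0.00333915 / 0.00769508 ≈ 0.4339

0.4339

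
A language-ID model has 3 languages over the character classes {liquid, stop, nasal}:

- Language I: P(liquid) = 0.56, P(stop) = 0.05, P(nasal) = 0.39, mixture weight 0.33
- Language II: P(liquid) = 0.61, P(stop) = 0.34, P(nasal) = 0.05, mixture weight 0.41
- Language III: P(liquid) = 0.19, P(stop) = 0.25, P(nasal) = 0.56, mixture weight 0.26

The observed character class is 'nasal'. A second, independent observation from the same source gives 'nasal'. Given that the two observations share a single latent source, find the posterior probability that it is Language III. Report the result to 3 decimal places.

0.614

Posterior ∝ prior × likelihood, so P(k | x) ∝ P(Z=k) f_k(x); normalise over all components.
Since both observations come from the same component, the likelihood for component k is f_k(x₁)·f_k(x₂).
  p_I = [P(nasal | comp) = 0.39] × [0.39] = 0.1521
  p_II = [P(nasal | comp) = 0.05] × [0.05] = 0.0025
  p_III = [P(nasal | comp) = 0.56] × [0.56] = 0.3136
Prior × likelihood for each component:
  P(Z=I)·p_I = 0.33 × 0.1521 = 0.050193
  P(Z=II)·p_II = 0.41 × 0.0025 = 0.001025
  P(Z=III)·p_III = 0.26 × 0.3136 = 0.081536
Denominator: 0.050193 + 0.001025 + 0.081536 = 0.132754
P(Language III | x₁, x₂) ≈ 0.614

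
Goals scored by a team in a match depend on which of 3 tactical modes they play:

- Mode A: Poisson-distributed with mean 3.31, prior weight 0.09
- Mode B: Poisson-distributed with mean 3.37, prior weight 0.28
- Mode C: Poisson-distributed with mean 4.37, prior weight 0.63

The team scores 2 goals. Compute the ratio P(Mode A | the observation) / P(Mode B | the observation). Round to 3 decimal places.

Since P(k|x) ∝ w_k f_k(x), the posterior odds are w_i f_i(x) / (w_j f_j(x)).
Poisson probabilities:
  f_A = 0.200037
  f_B = 0.19528
  f_C = 0.1208
Odds = (0.09/0.28) × (0.200037/0.19528) = 0.321429 × 1.02436 ≈ 0.329

0.329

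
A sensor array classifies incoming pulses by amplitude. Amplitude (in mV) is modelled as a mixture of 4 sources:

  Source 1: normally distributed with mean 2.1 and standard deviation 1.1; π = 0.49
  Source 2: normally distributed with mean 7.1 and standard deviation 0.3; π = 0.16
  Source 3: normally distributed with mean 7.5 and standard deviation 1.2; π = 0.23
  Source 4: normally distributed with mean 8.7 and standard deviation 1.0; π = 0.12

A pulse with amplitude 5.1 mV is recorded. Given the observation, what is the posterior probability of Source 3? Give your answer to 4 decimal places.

0.7024

By Bayes' theorem, P(k | x) = w_k f_k(x) / Σ_j w_j f_j(x).
Evaluate each component's likelihood at the observed value:
  L_1 = 0.00879777
  L_2 = 2.9703e-10
  L_3 = 0.0449925
  L_4 = 0.000611902
Prior × likelihood for each component:
  w_1·L_1 = 0.49 × 0.00879777 = 0.00431091
  w_2·L_2 = 0.16 × 2.9703e-10 = 4.75248e-11
  w_3·L_3 = 0.23 × 0.0449925 = 0.0103483
  w_4·L_4 = 0.12 × 0.000611902 = 7.34282e-05
Denominator: 0.00431091 + 4.75248e-11 + 0.0103483 + 7.34282e-05 = 0.0147326
P(Source 3 | data) = 0.0103483 / 0.0147326 ≈ 0.7024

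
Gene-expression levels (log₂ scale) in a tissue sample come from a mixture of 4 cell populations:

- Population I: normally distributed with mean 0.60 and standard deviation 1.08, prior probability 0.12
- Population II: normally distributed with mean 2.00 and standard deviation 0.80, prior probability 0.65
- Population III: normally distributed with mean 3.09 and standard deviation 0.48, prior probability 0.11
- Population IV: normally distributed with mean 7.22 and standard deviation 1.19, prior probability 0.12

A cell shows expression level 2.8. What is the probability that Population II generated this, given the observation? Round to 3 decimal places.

0.706

By Bayes' theorem, P(k | x) = π_k f_k(x) / Σ_j π_j f_j(x).
Normal densities:
  p_I = (1/(1.08·√(2π)))·exp(−(2.8−0.60)²/(2·1.08²)) = 0.369391·exp(-2.07476) = 0.0463905
  p_II = (1/(0.80·√(2π)))·exp(−(2.8−2.00)²/(2·0.80²)) = 0.498678·exp(-0.50000) = 0.302463
  p_III = (1/(0.48·√(2π)))·exp(−(2.8−3.09)²/(2·0.48²)) = 0.831130·exp(-0.18251) = 0.692479
  p_IV = (1/(1.19·√(2π)))·exp(−(2.8−7.22)²/(2·1.19²)) = 0.335246·exp(-6.89796) = 0.000338546
Weight by the priors:
  π_I·p_I = 0.12 × 0.0463905 = 0.00556687
  π_II·p_II = 0.65 × 0.302463 = 0.196601
  π_III·p_III = 0.11 × 0.692479 = 0.0761726
  π_IV·p_IV = 0.12 × 0.000338546 = 4.06255e-05
Denominator: 0.00556687 + 0.196601 + 0.0761726 + 4.06255e-05 = 0.278381
P(Population II | data) = 0.196601 / 0.278381 ≈ 0.706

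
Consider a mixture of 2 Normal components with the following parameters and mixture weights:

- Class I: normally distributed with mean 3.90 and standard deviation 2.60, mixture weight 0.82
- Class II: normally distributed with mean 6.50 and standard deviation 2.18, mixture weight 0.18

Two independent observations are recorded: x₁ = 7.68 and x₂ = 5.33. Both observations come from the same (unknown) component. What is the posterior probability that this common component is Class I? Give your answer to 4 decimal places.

0.5613

Apply Bayes' rule: the posterior for each component is proportional to its prior times its likelihood at x.
Since both observations come from the same component, the likelihood for component k is f_k(x₁)·f_k(x₂).
  L_I = [0.0533285] × [0.131901] = 0.00703411
  L_II = [0.158064] × [0.158455] = 0.0250459
Prior × likelihood for each component:
  P(Z=I)·L_I = 0.82 × 0.00703411 = 0.00576797
  P(Z=II)·L_II = 0.18 × 0.0250459 = 0.00450827
Denominator: 0.00576797 + 0.00450827 = 0.0102762
P(Class I | data) = 0.00576797 / 0.0102762 ≈ 0.5613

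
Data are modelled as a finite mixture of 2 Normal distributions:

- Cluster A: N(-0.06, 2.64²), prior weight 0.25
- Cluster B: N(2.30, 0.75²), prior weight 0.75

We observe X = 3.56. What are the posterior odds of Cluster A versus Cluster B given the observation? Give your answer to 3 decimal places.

Only the two components matter; the odds are (π_i f_i(x)) / (π_j f_j(x)).
Evaluate each component's likelihood at the observed value:
  p_A = (1/(2.64·√(2π)))·exp(−(3.56−-0.06)²/(2·2.64²)) = 0.151115·exp(-0.94011) = 0.059023
  p_B = (1/(0.75·√(2π)))·exp(−(3.56−2.30)²/(2·0.75²)) = 0.531923·exp(-1.41120) = 0.12971
Posterior odds = (π_A·p_A) / (π_B·p_B) = (0.25·0.059023) / (0.75·0.12971) = 0.0147557 / 0.0972823 ≈ 0.152

0.152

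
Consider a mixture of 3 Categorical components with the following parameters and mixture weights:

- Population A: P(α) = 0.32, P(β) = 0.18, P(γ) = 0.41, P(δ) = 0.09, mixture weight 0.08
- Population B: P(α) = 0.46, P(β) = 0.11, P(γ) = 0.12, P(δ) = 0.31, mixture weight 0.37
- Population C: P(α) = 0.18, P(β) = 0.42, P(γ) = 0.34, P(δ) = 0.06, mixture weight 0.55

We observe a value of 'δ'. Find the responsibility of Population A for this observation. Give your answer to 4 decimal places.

Apply Bayes' rule: the posterior for each component is proportional to its prior times its likelihood at x.
Evaluate each component's likelihood at the observed value:
  L_A = 0.09
  L_B = 0.31
  L_C = 0.06
Multiply by the mixture weights:
  P(Z=A)·L_A = 0.08 × 0.09 = 0.0072
  P(Z=B)·L_B = 0.37 × 0.31 = 0.1147
  P(Z=C)·L_C = 0.55 × 0.06 = 0.033
Evidence: 0.0072 + 0.1147 + 0.033 = 0.1549
P(Population A | 'δ') = 0.0072 / 0.1549 ≈ 0.0465

0.0465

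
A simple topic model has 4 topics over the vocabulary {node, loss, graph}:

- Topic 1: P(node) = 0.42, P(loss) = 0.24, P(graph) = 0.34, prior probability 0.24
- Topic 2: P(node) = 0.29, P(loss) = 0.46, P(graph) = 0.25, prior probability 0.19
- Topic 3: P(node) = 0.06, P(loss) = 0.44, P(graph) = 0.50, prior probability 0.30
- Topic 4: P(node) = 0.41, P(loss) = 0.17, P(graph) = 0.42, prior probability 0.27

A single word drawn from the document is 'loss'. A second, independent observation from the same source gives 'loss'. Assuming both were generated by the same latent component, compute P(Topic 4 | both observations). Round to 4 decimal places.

0.0651

Apply Bayes' rule: the posterior for each component is proportional to its prior times its likelihood at x.
Since both observations come from the same component, the likelihood for component k is f_k(x₁)·f_k(x₂).
  f_1 = [P(loss | comp) = 0.24] × [0.24] = 0.0576
  f_2 = [P(loss | comp) = 0.46] × [0.46] = 0.2116
  f_3 = [P(loss | comp) = 0.44] × [0.44] = 0.1936
  f_4 = [P(loss | comp) = 0.17] × [0.17] = 0.0289
Prior × likelihood for each component:
  π_1·f_1 = 0.24 × 0.0576 = 0.013824
  π_2·f_2 = 0.19 × 0.2116 = 0.040204
  π_3·f_3 = 0.30 × 0.1936 = 0.05808
  π_4·f_4 = 0.27 × 0.0289 = 0.007803
Marginal: 0.013824 + 0.040204 + 0.05808 + 0.007803 = 0.119911
P(Topic 4 | x₁,x₂) ≈ 0.0651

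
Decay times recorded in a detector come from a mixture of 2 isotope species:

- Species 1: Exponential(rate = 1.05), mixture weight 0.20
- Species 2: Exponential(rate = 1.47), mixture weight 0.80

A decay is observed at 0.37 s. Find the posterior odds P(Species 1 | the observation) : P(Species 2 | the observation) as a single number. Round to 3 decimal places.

0.209

Posterior odds = (P(Z=i) f_i(x)) / (P(Z=j) f_j(x)); the normalising sum cancels.
Component likelihoods at x = 0.37 s:
  f_1 = 1.05·e^(−1.05·0.37) = 1.05·e^(−0.3885) = 0.711977
  f_2 = 1.47·e^(−1.47·0.37) = 1.47·e^(−0.5439) = 0.853306
0.142395 / 0.682644 ≈ 0.209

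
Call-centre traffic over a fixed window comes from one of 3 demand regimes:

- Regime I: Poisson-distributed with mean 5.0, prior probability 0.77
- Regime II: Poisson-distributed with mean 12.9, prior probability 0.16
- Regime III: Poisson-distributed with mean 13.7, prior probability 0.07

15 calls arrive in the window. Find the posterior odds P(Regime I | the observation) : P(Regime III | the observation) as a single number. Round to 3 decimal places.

0.018

Since P(k|x) ∝ w_k f_k(x), the posterior odds are w_i f_i(x) / (w_j f_j(x)).
Evaluate each component's likelihood at the observed value:
  f_I = 0.000157245
  f_II = 0.0870858
  f_III = 0.0964883
Odds = (0.77/0.07) × (0.000157245/0.0964883) = 11 × 0.00162968 ≈ 0.018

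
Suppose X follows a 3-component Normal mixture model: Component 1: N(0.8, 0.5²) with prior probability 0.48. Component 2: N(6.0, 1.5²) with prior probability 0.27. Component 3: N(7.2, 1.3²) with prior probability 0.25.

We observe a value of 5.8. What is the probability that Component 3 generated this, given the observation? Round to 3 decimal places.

0.376

Apply Bayes' rule: the posterior for each component is proportional to its prior times its likelihood at x.
Component likelihoods at x = 5.8:
  p_1 = (1/(0.5·√(2π)))·exp(−(5.8−0.8)²/(2·0.5²)) = 0.797885·exp(-50.00000) = 1.53892e-22
  p_2 = (1/(1.5·√(2π)))·exp(−(5.8−6.0)²/(2·1.5²)) = 0.265962·exp(-0.00889) = 0.263608
  p_3 = (1/(1.3·√(2π)))·exp(−(5.8−7.2)²/(2·1.3²)) = 0.306879·exp(-0.57988) = 0.171841
Weight by the priors:
  w_1·p_1 = 0.48 × 1.53892e-22 = 7.38681e-23
  w_2·p_2 = 0.27 × 0.263608 = 0.0711741
  w_3·p_3 = 0.25 × 0.171841 = 0.0429603
Normaliser: 7.38681e-23 + 0.0711741 + 0.0429603 = 0.114134
P(Component 3 | data) = 0.0429603 / 0.114134 ≈ 0.376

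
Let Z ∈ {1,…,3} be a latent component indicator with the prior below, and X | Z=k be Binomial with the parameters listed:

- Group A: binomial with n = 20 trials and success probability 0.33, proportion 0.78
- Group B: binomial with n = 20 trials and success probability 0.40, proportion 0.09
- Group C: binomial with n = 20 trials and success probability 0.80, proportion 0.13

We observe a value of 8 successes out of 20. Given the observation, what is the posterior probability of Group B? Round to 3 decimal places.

Apply Bayes' rule: the posterior for each component is proportional to its prior times its likelihood at x.
Binomial probabilities:
  L_A = 0.144969
  L_B = 0.179706
  L_C = 8.65659e-05
Multiply by the mixture weights:
  π_A·L_A = 0.78 × 0.144969 = 0.113076
  π_B·L_B = 0.09 × 0.179706 = 0.0161735
  π_C·L_C = 0.13 × 8.65659e-05 = 1.12536e-05
Evidence: 0.113076 + 0.0161735 + 1.12536e-05 = 0.129261
P(Group B | the observation) = 0.0161735 / 0.129261 ≈ 0.125

0.125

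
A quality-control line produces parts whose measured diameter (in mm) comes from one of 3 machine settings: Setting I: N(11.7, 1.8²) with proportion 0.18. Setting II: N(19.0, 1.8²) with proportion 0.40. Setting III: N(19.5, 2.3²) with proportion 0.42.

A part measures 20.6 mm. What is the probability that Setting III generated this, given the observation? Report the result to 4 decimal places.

The responsibility of component k is P(Z=k) f_k(x) divided by Σ_j P(Z=j) f_j(x).
Evaluate each component's likelihood at the observed value:
  f_I = 1.08874e-06
  f_II = 0.149302
  f_III = 0.154708
Multiply by the mixture weights:
  P(Z=I)·f_I = 0.18 × 1.08874e-06 = 1.95973e-07
  P(Z=II)·f_II = 0.40 × 0.149302 = 0.0597206
  P(Z=III)·f_III = 0.42 × 0.154708 = 0.0649775
Sum: 1.95973e-07 + 0.0597206 + 0.0649775 = 0.124698
Responsibility of Setting III: 0.0649775 / 0.124698 ≈ 0.5211

0.5211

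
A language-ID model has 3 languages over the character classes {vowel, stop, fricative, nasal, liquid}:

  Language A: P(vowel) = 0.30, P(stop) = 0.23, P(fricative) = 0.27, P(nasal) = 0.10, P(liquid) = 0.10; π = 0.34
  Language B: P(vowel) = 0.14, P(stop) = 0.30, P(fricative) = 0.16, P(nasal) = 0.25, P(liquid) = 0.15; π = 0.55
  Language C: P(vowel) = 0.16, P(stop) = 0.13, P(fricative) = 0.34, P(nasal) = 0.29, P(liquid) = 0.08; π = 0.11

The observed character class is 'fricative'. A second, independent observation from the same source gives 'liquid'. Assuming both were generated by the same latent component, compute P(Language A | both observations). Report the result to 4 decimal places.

0.3618

By Bayes' theorem, P(k | x) = π_k f_k(x) / Σ_j π_j f_j(x).
Since both observations come from the same component, the likelihood for component k is f_k(x₁)·f_k(x₂).
  L_A = [0.27] × [0.1] = 0.027
  L_B = [0.16] × [0.15] = 0.024
  L_C = [0.34] × [0.08] = 0.0272
Unnormalised posteriors:
  π_A·L_A = 0.34 × 0.027 = 0.00918
  π_B·L_B = 0.55 × 0.024 = 0.0132
  π_C·L_C = 0.11 × 0.0272 = 0.002992
Marginal: 0.00918 + 0.0132 + 0.002992 = 0.025372
Responsibility of Language A: 0.00918 / 0.025372 ≈ 0.3618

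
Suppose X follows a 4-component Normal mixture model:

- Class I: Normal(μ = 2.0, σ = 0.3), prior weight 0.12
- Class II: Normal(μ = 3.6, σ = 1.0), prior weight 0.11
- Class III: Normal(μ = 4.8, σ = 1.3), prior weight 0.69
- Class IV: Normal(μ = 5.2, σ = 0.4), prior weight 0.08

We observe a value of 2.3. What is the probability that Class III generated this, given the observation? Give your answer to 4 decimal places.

P(component k | x) = w_k·f_k(x) / marginal(x), where marginal(x) = Σ_j w_j·f_j(x).
Component likelihoods at x = 2.3:
  L_I = (1/(0.3·√(2π)))·exp(−(2.3−2.0)²/(2·0.3²)) = 1.329808·exp(-0.50000) = 0.806569
  L_II = (1/(1.0·√(2π)))·exp(−(2.3−3.6)²/(2·1.0²)) = 0.398942·exp(-0.84500) = 0.171369
  L_III = (1/(1.3·√(2π)))·exp(−(2.3−4.8)²/(2·1.3²)) = 0.306879·exp(-1.84911) = 0.0482956
  L_IV = (1/(0.4·√(2π)))·exp(−(2.3−5.2)²/(2·0.4²)) = 0.997356·exp(-26.28125) = 3.84634e-12
Multiply by the mixture weights:
  w_I·L_I = 0.12 × 0.806569 = 0.0967883
  w_II·L_II = 0.11 × 0.171369 = 0.0188505
  w_III·L_III = 0.69 × 0.0482956 = 0.033324
  w_IV·L_IV = 0.08 × 3.84634e-12 = 3.07708e-13
Sum: 0.0967883 + 0.0188505 + 0.033324 + 3.07708e-13 = 0.148963
P(Class III | x) ≈ 0.2237

0.2237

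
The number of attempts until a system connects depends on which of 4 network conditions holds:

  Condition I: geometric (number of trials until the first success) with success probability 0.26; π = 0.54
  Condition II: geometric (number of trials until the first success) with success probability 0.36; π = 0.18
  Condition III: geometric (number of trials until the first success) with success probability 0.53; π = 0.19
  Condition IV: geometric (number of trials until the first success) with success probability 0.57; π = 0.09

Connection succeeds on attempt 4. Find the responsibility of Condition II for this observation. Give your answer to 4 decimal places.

0.1921

By Bayes' theorem, P(k | x) = π_k f_k(x) / Σ_j π_j f_j(x).
Component likelihoods at x = 4:
  p_I = 0.26·(1−0.26)^3 = 0.26·0.405224 = 0.105358
  p_II = 0.36·(1−0.36)^3 = 0.36·0.262144 = 0.0943718
  p_III = 0.53·(1−0.53)^3 = 0.53·0.103823 = 0.0550262
  p_IV = 0.57·(1−0.57)^3 = 0.57·0.079507 = 0.045319
Multiply by the mixture weights:
  π_I·p_I = 0.54 × 0.105358 = 0.0568934
  π_II·p_II = 0.18 × 0.0943718 = 0.0169869
  π_III·p_III = 0.19 × 0.0550262 = 0.010455
  π_IV·p_IV = 0.09 × 0.045319 = 0.00407871
Denominator: 0.0568934 + 0.0169869 + 0.010455 + 0.00407871 = 0.0884141
P(Condition II | 4) ≈ 0.1921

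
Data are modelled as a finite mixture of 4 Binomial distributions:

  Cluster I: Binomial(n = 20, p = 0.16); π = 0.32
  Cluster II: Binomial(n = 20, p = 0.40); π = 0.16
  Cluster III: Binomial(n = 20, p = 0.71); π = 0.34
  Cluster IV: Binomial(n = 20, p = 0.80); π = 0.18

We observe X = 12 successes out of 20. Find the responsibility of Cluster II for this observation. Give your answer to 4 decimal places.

By Bayes' theorem, P(k | x) = w_k f_k(x) / Σ_j w_j f_j(x).
Evaluate each component's likelihood at the observed value:
  L_I = C(20,12)·0.16^12·0.84^8 = 125970·2.81475e-10·0.247876 = 8.78904e-06
  L_II = C(20,12)·0.40^12·0.60^8 = 125970·1.67772e-05·0.0167962 = 0.0354974
  L_III = C(20,12)·0.71^12·0.29^8 = 125970·0.0164097·5.00246e-05 = 0.103407
  L_IV = C(20,12)·0.80^12·0.20^8 = 125970·0.0687195·2.56e-06 = 0.0221609
Unnormalised posteriors:
  w_I·L_I = 0.32 × 8.78904e-06 = 2.81249e-06
  w_II·L_II = 0.16 × 0.0354974 = 0.00567959
  w_III·L_III = 0.34 × 0.103407 = 0.0351585
  w_IV·L_IV = 0.18 × 0.0221609 = 0.00398896
Sum: 2.81249e-06 + 0.00567959 + 0.0351585 + 0.00398896 = 0.0448299
P(Cluster II | x) = 0.00567959 / 0.0448299 ≈ 0.1267

0.1267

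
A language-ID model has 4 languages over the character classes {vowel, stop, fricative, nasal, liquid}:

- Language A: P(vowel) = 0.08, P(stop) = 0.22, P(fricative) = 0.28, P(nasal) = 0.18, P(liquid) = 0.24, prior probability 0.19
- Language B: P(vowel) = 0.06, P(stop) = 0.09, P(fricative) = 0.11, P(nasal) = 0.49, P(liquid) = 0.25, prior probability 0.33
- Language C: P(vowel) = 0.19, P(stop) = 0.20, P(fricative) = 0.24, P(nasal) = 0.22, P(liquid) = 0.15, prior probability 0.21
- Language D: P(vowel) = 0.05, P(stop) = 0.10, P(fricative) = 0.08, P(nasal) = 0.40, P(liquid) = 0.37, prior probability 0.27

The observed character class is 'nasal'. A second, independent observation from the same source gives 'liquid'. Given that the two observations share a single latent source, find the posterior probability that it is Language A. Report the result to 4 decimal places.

0.0859

P(component k | x) = w_k·f_k(x) / marginal(x), where marginal(x) = Σ_j w_j·f_j(x).
Since both observations come from the same component, the likelihood for component k is f_k(x₁)·f_k(x₂).
  L_A = [0.18] × [0.24] = 0.0432
  L_B = [0.49] × [0.25] = 0.1225
  L_C = [0.22] × [0.15] = 0.033
  L_D = [0.4] × [0.37] = 0.148
Multiply by the mixture weights:
  w_A·L_A = 0.19 × 0.0432 = 0.008208
  w_B·L_B = 0.33 × 0.1225 = 0.040425
  w_C·L_C = 0.21 × 0.033 = 0.00693
  w_D·L_D = 0.27 × 0.148 = 0.03996
Evidence: 0.008208 + 0.040425 + 0.00693 + 0.03996 = 0.095523
P(Language A | x) = 0.008208 / 0.095523 ≈ 0.0859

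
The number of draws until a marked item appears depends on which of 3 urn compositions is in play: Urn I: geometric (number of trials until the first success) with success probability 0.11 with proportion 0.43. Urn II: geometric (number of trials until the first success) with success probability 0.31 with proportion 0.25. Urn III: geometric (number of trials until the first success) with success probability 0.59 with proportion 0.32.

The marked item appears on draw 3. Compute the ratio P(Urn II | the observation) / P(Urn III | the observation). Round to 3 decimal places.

1.163

Only the two components matter; the odds are (π_i f_i(x)) / (π_j f_j(x)).
Component likelihoods at x = 3:
  f_I = 0.087131
  f_II = 0.147591
  f_III = 0.099179
Posterior odds = (π_II·f_II) / (π_III·f_III) = (0.25·0.147591) / (0.32·0.099179) = 0.0368977 / 0.0317373 ≈ 1.163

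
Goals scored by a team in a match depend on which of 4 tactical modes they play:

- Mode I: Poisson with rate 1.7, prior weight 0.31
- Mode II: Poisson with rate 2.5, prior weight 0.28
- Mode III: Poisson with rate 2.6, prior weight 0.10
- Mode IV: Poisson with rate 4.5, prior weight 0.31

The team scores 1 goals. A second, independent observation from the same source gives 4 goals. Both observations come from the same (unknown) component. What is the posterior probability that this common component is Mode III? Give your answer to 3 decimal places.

P(component k | x) = π_k·f_k(x) / marginal(x), where marginal(x) = Σ_j π_j·f_j(x).
Since both observations come from the same component, the likelihood for component k is f_k(x₁)·f_k(x₂).
  L_I = [e^(−1.7)·1.7^1/1! = 0.310562] × [0.0635746] = 0.0197439
  L_II = [e^(−2.5)·2.5^1/1! = 0.205212] × [0.133602] = 0.0274168
  L_III = [e^(−2.6)·2.6^1/1! = 0.193111] × [0.141422] = 0.0273102
  L_IV = [e^(−4.5)·4.5^1/1! = 0.0499905] × [0.189808] = 0.00948857
Unnormalised posteriors:
  π_I·L_I = 0.31 × 0.0197439 = 0.0061206
  π_II·L_II = 0.28 × 0.0274168 = 0.0076767
  π_III·L_III = 0.10 × 0.0273102 = 0.00273102
  π_IV·L_IV = 0.31 × 0.00948857 = 0.00294146
Evidence: 0.0061206 + 0.0076767 + 0.00273102 + 0.00294146 = 0.0194698
P(Mode III | x₁,x₂) ≈ 0.140

0.140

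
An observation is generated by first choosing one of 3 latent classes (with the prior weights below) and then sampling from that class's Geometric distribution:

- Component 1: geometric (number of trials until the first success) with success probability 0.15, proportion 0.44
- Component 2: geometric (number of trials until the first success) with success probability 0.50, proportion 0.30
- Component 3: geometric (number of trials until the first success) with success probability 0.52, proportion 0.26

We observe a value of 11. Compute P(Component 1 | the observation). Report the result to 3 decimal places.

P(component k | x) = P(Z=k)·f_k(x) / marginal(x), where marginal(x) = Σ_j P(Z=j)·f_j(x).
Geometric probabilities:
  L_1 = 0.0295312
  L_2 = 0.000488281
  L_3 = 0.00033761
Multiply by the mixture weights:
  P(Z=1)·L_1 = 0.44 × 0.0295312 = 0.0129937
  P(Z=2)·L_2 = 0.30 × 0.000488281 = 0.000146484
  P(Z=3)·L_3 = 0.26 × 0.00033761 = 8.77787e-05
Normaliser: 0.0129937 + 0.000146484 + 8.77787e-05 = 0.013228
P(Component 1 | the observation) ≈ 0.982

0.982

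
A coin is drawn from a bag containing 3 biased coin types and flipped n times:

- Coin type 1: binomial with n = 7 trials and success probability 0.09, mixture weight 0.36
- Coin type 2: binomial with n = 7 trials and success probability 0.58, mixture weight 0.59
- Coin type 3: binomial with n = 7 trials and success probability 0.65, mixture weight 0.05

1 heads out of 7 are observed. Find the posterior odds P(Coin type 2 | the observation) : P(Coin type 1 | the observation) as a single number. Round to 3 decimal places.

0.102

The posterior odds equal the prior odds times the likelihood ratio: (w_i/w_j)·(f_i(x)/f_j(x)).
Evaluate each component's likelihood at the observed value:
  f_1 = 0.357758
  f_2 = 0.0222855
  f_3 = 0.00836411
Odds = (0.59/0.36) × (0.0222855/0.357758) = 1.63889 × 0.0622921 ≈ 0.102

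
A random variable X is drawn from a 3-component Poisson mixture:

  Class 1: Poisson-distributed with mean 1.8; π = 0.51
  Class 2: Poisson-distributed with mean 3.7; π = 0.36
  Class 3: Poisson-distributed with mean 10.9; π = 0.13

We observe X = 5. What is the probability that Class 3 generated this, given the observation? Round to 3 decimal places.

By Bayes' theorem, P(k | x) = w_k f_k(x) / Σ_j w_j f_j(x).
Evaluate each component's likelihood at the observed value:
  p_1 = 0.0260286
  p_2 = 0.142869
  p_3 = 0.0236669
Weight by the priors:
  w_1·p_1 = 0.51 × 0.0260286 = 0.0132746
  w_2·p_2 = 0.36 × 0.142869 = 0.0514328
  w_3·p_3 = 0.13 × 0.0236669 = 0.0030767
Marginal: 0.0132746 + 0.0514328 + 0.0030767 = 0.0677841
Responsibility of Class 3: 0.0030767 / 0.0677841 ≈ 0.045

0.045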